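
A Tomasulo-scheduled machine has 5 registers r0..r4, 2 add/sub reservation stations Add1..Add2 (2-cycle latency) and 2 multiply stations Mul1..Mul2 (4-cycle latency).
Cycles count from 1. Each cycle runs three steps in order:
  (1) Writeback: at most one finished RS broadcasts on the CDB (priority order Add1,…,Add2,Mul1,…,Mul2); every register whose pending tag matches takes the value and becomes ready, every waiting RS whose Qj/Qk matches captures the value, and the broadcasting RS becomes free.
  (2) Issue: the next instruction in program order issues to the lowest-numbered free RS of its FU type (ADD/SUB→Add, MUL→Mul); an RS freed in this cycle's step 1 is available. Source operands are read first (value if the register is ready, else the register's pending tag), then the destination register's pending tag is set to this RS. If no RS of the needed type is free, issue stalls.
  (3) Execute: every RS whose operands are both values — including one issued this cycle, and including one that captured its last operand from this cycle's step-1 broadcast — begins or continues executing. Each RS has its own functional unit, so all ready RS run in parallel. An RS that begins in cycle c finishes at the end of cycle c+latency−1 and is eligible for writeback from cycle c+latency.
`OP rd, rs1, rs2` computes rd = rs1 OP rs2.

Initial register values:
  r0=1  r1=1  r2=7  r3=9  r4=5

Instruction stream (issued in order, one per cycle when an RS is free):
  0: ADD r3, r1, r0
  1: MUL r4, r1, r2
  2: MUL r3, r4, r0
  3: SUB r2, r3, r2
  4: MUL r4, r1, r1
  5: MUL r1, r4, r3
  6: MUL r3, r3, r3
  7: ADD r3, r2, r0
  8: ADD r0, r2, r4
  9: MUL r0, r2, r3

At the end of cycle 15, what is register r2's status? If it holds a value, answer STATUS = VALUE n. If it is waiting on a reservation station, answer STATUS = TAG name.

c1: issue ADD r3<-Add1 | r0:1,r1:1,r2:7,r3:Add1,r4:5
c2: issue MUL r4<-Mul1 | r0:1,r1:1,r2:7,r3:Add1,r4:Mul1
c3: CDB Add1=2; issue MUL r3<-Mul2 | r0:1,r1:1,r2:7,r3:Mul2,r4:Mul1
c4: issue SUB r2<-Add1 | r0:1,r1:1,r2:Add1,r3:Mul2,r4:Mul1
c5: stall | r0:1,r1:1,r2:Add1,r3:Mul2,r4:Mul1
c6: CDB Mul1=7; issue MUL r4<-Mul1 | r0:1,r1:1,r2:Add1,r3:Mul2,r4:Mul1
c7: stall | r0:1,r1:1,r2:Add1,r3:Mul2,r4:Mul1
c8: stall | r0:1,r1:1,r2:Add1,r3:Mul2,r4:Mul1
c9: stall | r0:1,r1:1,r2:Add1,r3:Mul2,r4:Mul1
c10: CDB Mul1=1; issue MUL r1<-Mul1 | r0:1,r1:Mul1,r2:Add1,r3:Mul2,r4:1
c11: CDB Mul2=7; issue MUL r3<-Mul2 | r0:1,r1:Mul1,r2:Add1,r3:Mul2,r4:1
c12: issue ADD r3<-Add2 | r0:1,r1:Mul1,r2:Add1,r3:Add2,r4:1
c13: CDB Add1=0; issue ADD r0<-Add1 | r0:Add1,r1:Mul1,r2:0,r3:Add2,r4:1
c14: stall | r0:Add1,r1:Mul1,r2:0,r3:Add2,r4:1
c15: CDB Add1=1; stall | r0:1,r1:Mul1,r2:0,r3:Add2,r4:1

STATUS = VALUE 0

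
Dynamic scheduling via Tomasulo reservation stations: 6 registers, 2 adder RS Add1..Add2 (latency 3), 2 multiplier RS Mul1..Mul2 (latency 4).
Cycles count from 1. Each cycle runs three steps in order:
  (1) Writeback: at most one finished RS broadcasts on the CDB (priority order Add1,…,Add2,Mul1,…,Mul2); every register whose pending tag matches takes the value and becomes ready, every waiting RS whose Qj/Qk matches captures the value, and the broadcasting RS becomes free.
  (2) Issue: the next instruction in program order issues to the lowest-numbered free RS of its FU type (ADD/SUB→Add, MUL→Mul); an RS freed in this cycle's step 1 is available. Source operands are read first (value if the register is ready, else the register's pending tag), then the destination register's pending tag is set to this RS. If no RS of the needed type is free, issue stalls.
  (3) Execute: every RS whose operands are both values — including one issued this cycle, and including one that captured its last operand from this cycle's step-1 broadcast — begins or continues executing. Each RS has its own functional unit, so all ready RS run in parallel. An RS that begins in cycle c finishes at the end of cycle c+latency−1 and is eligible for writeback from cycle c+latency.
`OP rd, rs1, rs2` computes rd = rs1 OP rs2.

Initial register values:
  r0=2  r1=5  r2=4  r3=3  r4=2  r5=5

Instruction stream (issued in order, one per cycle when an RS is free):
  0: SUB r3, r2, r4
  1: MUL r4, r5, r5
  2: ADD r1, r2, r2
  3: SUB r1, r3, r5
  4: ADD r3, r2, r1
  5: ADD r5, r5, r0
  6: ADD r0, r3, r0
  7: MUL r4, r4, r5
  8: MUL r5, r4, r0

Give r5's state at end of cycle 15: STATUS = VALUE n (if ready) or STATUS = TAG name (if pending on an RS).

STATUS = TAG Mul2

  c1: issue SUB r3<-Add1  regs: r0:2,r1:5,r2:4,r3:Add1,r4:2,r5:5
  c2: issue MUL r4<-Mul1  regs: r0:2,r1:5,r2:4,r3:Add1,r4:Mul1,r5:5
  c3: issue ADD r1<-Add2  regs: r0:2,r1:Add2,r2:4,r3:Add1,r4:Mul1,r5:5
  c4: CDB Add1=2; issue SUB r1<-Add1  regs: r0:2,r1:Add1,r2:4,r3:2,r4:Mul1,r5:5
  c5: stall  regs: r0:2,r1:Add1,r2:4,r3:2,r4:Mul1,r5:5
  c6: CDB Add2=8; issue ADD r3<-Add2  regs: r0:2,r1:Add1,r2:4,r3:Add2,r4:Mul1,r5:5
  c7: CDB Add1=-3; issue ADD r5<-Add1  regs: r0:2,r1:-3,r2:4,r3:Add2,r4:Mul1,r5:Add1
  c8: CDB Mul1=25; stall  regs: r0:2,r1:-3,r2:4,r3:Add2,r4:25,r5:Add1
  c9: stall  regs: r0:2,r1:-3,r2:4,r3:Add2,r4:25,r5:Add1
  c10: CDB Add1=7; issue ADD r0<-Add1  regs: r0:Add1,r1:-3,r2:4,r3:Add2,r4:25,r5:7
  c11: CDB Add2=1; issue MUL r4<-Mul1  regs: r0:Add1,r1:-3,r2:4,r3:1,r4:Mul1,r5:7
  c12: issue MUL r5<-Mul2  regs: r0:Add1,r1:-3,r2:4,r3:1,r4:Mul1,r5:Mul2
  c13: -  regs: r0:Add1,r1:-3,r2:4,r3:1,r4:Mul1,r5:Mul2
  c14: CDB Add1=3  regs: r0:3,r1:-3,r2:4,r3:1,r4:Mul1,r5:Mul2
  c15: CDB Mul1=175  regs: r0:3,r1:-3,r2:4,r3:1,r4:175,r5:Mul2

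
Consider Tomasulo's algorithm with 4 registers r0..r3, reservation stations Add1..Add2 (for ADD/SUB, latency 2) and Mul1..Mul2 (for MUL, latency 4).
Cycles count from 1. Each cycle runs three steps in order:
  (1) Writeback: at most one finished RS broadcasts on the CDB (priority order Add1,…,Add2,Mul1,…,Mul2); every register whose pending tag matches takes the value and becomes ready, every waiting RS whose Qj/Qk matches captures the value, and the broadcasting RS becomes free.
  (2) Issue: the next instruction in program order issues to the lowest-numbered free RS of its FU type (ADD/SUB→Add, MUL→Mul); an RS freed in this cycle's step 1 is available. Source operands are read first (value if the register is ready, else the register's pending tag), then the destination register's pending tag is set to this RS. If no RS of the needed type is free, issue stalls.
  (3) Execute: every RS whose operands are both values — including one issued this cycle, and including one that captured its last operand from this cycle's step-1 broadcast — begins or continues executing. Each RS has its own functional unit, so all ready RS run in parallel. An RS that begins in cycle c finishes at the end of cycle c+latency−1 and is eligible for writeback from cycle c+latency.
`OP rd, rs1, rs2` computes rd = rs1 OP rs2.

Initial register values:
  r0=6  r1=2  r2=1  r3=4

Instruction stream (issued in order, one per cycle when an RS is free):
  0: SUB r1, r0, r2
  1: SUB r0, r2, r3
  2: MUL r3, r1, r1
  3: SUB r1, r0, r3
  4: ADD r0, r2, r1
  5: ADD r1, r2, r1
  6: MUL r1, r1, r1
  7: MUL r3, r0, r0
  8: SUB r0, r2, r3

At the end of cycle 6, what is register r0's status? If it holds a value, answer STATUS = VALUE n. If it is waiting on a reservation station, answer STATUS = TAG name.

STATUS = TAG Add2

cycle 1: issue SUB r1<-Add1 // r0:6,r1:Add1,r2:1,r3:4
cycle 2: issue SUB r0<-Add2 // r0:Add2,r1:Add1,r2:1,r3:4
cycle 3: CDB Add1=5; issue MUL r3<-Mul1 // r0:Add2,r1:5,r2:1,r3:Mul1
cycle 4: CDB Add2=-3; issue SUB r1<-Add1 // r0:-3,r1:Add1,r2:1,r3:Mul1
cycle 5: issue ADD r0<-Add2 // r0:Add2,r1:Add1,r2:1,r3:Mul1
cycle 6: stall // r0:Add2,r1:Add1,r2:1,r3:Mul1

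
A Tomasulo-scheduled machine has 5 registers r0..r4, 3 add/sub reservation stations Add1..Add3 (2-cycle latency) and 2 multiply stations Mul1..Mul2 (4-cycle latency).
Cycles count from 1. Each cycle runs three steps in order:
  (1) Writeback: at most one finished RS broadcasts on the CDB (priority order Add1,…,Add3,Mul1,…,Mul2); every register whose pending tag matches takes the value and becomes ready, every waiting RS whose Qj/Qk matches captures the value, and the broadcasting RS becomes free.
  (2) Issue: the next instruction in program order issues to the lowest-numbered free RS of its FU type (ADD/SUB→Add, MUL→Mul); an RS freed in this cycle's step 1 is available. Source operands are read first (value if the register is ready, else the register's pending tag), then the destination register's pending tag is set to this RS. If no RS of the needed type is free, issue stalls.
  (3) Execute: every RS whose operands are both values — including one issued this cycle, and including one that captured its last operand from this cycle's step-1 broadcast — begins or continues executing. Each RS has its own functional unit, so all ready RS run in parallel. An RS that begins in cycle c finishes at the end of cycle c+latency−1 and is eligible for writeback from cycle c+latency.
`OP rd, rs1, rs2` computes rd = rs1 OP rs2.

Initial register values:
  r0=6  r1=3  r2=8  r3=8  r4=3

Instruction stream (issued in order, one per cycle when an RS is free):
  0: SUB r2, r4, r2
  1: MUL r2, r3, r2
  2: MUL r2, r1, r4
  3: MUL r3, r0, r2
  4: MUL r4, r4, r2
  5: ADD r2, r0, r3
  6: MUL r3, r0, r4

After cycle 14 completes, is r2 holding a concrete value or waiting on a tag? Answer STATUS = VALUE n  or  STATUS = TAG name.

cycle 1: issue SUB r2<-Add1 // r0:6,r1:3,r2:Add1,r3:8,r4:3
cycle 2: issue MUL r2<-Mul1 // r0:6,r1:3,r2:Mul1,r3:8,r4:3
cycle 3: CDB Add1=-5; issue MUL r2<-Mul2 // r0:6,r1:3,r2:Mul2,r3:8,r4:3
cycle 4: stall // r0:6,r1:3,r2:Mul2,r3:8,r4:3
cycle 5: stall // r0:6,r1:3,r2:Mul2,r3:8,r4:3
cycle 6: stall // r0:6,r1:3,r2:Mul2,r3:8,r4:3
cycle 7: CDB Mul1=-40; issue MUL r3<-Mul1 // r0:6,r1:3,r2:Mul2,r3:Mul1,r4:3
cycle 8: CDB Mul2=9; issue MUL r4<-Mul2 // r0:6,r1:3,r2:9,r3:Mul1,r4:Mul2
cycle 9: issue ADD r2<-Add1 // r0:6,r1:3,r2:Add1,r3:Mul1,r4:Mul2
cycle 10: stall // r0:6,r1:3,r2:Add1,r3:Mul1,r4:Mul2
cycle 11: stall // r0:6,r1:3,r2:Add1,r3:Mul1,r4:Mul2
cycle 12: CDB Mul1=54; issue MUL r3<-Mul1 // r0:6,r1:3,r2:Add1,r3:Mul1,r4:Mul2
cycle 13: CDB Mul2=27 // r0:6,r1:3,r2:Add1,r3:Mul1,r4:27
cycle 14: CDB Add1=60 // r0:6,r1:3,r2:60,r3:Mul1,r4:27

STATUS = VALUE 60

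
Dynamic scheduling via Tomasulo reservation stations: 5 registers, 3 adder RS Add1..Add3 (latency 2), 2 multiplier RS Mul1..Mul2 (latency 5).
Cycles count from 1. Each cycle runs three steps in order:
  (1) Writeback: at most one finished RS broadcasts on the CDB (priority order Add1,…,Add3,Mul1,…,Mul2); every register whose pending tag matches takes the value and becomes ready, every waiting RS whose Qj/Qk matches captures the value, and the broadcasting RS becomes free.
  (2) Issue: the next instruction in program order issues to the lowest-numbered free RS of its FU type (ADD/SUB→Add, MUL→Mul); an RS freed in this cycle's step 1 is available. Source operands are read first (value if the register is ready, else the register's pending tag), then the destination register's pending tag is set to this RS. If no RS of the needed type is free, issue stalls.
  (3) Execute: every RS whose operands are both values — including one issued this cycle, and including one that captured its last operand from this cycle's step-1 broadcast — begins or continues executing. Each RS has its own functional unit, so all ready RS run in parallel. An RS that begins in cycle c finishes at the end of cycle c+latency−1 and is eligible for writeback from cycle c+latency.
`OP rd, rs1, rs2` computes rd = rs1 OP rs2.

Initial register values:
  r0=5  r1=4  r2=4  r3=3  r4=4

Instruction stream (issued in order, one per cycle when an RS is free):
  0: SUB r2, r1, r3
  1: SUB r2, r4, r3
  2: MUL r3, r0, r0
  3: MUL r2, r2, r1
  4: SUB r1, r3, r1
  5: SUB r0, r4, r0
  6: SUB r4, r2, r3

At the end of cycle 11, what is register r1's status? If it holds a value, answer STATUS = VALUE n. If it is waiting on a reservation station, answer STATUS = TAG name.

STATUS = VALUE 21

  c1: issue SUB r2<-Add1  regs: r0:5,r1:4,r2:Add1,r3:3,r4:4
  c2: issue SUB r2<-Add2  regs: r0:5,r1:4,r2:Add2,r3:3,r4:4
  c3: CDB Add1=1; issue MUL r3<-Mul1  regs: r0:5,r1:4,r2:Add2,r3:Mul1,r4:4
  c4: CDB Add2=1; issue MUL r2<-Mul2  regs: r0:5,r1:4,r2:Mul2,r3:Mul1,r4:4
  c5: issue SUB r1<-Add1  regs: r0:5,r1:Add1,r2:Mul2,r3:Mul1,r4:4
  c6: issue SUB r0<-Add2  regs: r0:Add2,r1:Add1,r2:Mul2,r3:Mul1,r4:4
  c7: issue SUB r4<-Add3  regs: r0:Add2,r1:Add1,r2:Mul2,r3:Mul1,r4:Add3
  c8: CDB Add2=-1  regs: r0:-1,r1:Add1,r2:Mul2,r3:Mul1,r4:Add3
  c9: CDB Mul1=25  regs: r0:-1,r1:Add1,r2:Mul2,r3:25,r4:Add3
  c10: CDB Mul2=4  regs: r0:-1,r1:Add1,r2:4,r3:25,r4:Add3
  c11: CDB Add1=21  regs: r0:-1,r1:21,r2:4,r3:25,r4:Add3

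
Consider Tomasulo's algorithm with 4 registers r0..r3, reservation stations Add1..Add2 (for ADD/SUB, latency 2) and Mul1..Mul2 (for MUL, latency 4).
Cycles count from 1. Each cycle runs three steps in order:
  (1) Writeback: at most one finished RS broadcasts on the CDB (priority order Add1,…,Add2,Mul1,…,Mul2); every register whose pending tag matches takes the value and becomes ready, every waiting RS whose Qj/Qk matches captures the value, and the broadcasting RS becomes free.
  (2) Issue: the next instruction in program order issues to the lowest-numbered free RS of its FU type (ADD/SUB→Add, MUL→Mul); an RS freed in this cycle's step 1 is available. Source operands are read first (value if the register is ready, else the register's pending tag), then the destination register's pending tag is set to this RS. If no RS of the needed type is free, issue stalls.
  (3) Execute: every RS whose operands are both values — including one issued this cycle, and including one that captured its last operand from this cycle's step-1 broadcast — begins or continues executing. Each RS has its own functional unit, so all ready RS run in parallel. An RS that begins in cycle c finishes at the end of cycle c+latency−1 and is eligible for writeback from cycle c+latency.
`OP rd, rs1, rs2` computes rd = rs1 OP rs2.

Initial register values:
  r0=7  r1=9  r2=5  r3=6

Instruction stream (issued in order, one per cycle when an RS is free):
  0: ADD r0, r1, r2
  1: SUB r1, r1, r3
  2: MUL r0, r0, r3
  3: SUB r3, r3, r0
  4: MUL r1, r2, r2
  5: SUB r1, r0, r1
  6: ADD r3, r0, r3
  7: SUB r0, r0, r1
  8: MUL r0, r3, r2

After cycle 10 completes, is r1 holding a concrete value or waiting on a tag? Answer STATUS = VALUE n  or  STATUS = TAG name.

STATUS = TAG Add2

  c1: issue ADD r0<-Add1  regs: r0:Add1,r1:9,r2:5,r3:6
  c2: issue SUB r1<-Add2  regs: r0:Add1,r1:Add2,r2:5,r3:6
  c3: CDB Add1=14; issue MUL r0<-Mul1  regs: r0:Mul1,r1:Add2,r2:5,r3:6
  c4: CDB Add2=3; issue SUB r3<-Add1  regs: r0:Mul1,r1:3,r2:5,r3:Add1
  c5: issue MUL r1<-Mul2  regs: r0:Mul1,r1:Mul2,r2:5,r3:Add1
  c6: issue SUB r1<-Add2  regs: r0:Mul1,r1:Add2,r2:5,r3:Add1
  c7: CDB Mul1=84; stall  regs: r0:84,r1:Add2,r2:5,r3:Add1
  c8: stall  regs: r0:84,r1:Add2,r2:5,r3:Add1
  c9: CDB Add1=-78; issue ADD r3<-Add1  regs: r0:84,r1:Add2,r2:5,r3:Add1
  c10: CDB Mul2=25; stall  regs: r0:84,r1:Add2,r2:5,r3:Add1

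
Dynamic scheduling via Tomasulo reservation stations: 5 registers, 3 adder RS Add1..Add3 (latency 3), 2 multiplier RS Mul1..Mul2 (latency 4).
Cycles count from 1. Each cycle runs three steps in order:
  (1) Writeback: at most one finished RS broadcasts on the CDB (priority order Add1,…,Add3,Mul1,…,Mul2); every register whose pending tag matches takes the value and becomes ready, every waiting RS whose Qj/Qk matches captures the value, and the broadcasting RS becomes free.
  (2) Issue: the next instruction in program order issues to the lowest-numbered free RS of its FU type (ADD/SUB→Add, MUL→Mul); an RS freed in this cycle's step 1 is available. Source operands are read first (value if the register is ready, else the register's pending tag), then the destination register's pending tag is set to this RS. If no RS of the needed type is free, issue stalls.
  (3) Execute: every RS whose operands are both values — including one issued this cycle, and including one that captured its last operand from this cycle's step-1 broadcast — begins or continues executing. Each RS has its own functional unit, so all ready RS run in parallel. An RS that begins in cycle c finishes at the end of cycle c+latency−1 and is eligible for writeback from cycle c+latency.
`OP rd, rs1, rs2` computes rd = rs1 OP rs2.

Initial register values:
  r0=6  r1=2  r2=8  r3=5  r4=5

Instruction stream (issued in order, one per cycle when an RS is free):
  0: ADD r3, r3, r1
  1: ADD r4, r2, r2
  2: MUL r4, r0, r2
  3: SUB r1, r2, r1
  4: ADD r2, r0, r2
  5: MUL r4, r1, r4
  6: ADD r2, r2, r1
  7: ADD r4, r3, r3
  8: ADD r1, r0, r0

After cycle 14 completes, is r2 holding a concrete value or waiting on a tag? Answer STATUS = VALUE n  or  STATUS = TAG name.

cycle 1: issue ADD r3<-Add1 // r0:6,r1:2,r2:8,r3:Add1,r4:5
cycle 2: issue ADD r4<-Add2 // r0:6,r1:2,r2:8,r3:Add1,r4:Add2
cycle 3: issue MUL r4<-Mul1 // r0:6,r1:2,r2:8,r3:Add1,r4:Mul1
cycle 4: CDB Add1=7; issue SUB r1<-Add1 // r0:6,r1:Add1,r2:8,r3:7,r4:Mul1
cycle 5: CDB Add2=16; issue ADD r2<-Add2 // r0:6,r1:Add1,r2:Add2,r3:7,r4:Mul1
cycle 6: issue MUL r4<-Mul2 // r0:6,r1:Add1,r2:Add2,r3:7,r4:Mul2
cycle 7: CDB Add1=6; issue ADD r2<-Add1 // r0:6,r1:6,r2:Add1,r3:7,r4:Mul2
cycle 8: CDB Add2=14; issue ADD r4<-Add2 // r0:6,r1:6,r2:Add1,r3:7,r4:Add2
cycle 9: CDB Mul1=48; issue ADD r1<-Add3 // r0:6,r1:Add3,r2:Add1,r3:7,r4:Add2
cycle 10: - // r0:6,r1:Add3,r2:Add1,r3:7,r4:Add2
cycle 11: CDB Add1=20 // r0:6,r1:Add3,r2:20,r3:7,r4:Add2
cycle 12: CDB Add2=14 // r0:6,r1:Add3,r2:20,r3:7,r4:14
cycle 13: CDB Add3=12 // r0:6,r1:12,r2:20,r3:7,r4:14
cycle 14: CDB Mul2=288 // r0:6,r1:12,r2:20,r3:7,r4:14

STATUS = VALUE 20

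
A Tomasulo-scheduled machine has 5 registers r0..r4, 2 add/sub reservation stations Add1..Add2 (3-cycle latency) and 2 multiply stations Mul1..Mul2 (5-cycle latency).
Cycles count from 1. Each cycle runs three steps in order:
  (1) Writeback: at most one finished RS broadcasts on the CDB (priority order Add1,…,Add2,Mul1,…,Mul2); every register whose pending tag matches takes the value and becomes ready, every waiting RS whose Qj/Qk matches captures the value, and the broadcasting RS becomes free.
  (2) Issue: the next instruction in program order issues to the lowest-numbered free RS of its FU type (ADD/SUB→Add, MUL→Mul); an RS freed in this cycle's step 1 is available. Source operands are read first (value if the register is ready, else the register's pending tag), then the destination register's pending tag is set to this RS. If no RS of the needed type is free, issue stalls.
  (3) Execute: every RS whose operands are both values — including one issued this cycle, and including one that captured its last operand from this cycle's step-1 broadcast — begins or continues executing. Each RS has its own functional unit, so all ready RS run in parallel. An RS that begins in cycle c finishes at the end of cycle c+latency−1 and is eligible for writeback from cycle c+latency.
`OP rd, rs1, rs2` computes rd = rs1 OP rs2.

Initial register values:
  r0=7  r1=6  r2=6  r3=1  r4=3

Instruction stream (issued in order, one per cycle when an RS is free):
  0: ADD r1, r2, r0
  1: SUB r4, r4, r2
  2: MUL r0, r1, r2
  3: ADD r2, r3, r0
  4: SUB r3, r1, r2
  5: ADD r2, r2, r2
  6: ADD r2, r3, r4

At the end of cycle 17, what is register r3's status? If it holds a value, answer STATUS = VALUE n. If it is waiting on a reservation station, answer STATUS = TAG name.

STATUS = VALUE -66

c1: issue ADD r1<-Add1 | r0:7,r1:Add1,r2:6,r3:1,r4:3
c2: issue SUB r4<-Add2 | r0:7,r1:Add1,r2:6,r3:1,r4:Add2
c3: issue MUL r0<-Mul1 | r0:Mul1,r1:Add1,r2:6,r3:1,r4:Add2
c4: CDB Add1=13; issue ADD r2<-Add1 | r0:Mul1,r1:13,r2:Add1,r3:1,r4:Add2
c5: CDB Add2=-3; issue SUB r3<-Add2 | r0:Mul1,r1:13,r2:Add1,r3:Add2,r4:-3
c6: stall | r0:Mul1,r1:13,r2:Add1,r3:Add2,r4:-3
c7: stall | r0:Mul1,r1:13,r2:Add1,r3:Add2,r4:-3
c8: stall | r0:Mul1,r1:13,r2:Add1,r3:Add2,r4:-3
c9: CDB Mul1=78; stall | r0:78,r1:13,r2:Add1,r3:Add2,r4:-3
c10: stall | r0:78,r1:13,r2:Add1,r3:Add2,r4:-3
c11: stall | r0:78,r1:13,r2:Add1,r3:Add2,r4:-3
c12: CDB Add1=79; issue ADD r2<-Add1 | r0:78,r1:13,r2:Add1,r3:Add2,r4:-3
c13: stall | r0:78,r1:13,r2:Add1,r3:Add2,r4:-3
c14: stall | r0:78,r1:13,r2:Add1,r3:Add2,r4:-3
c15: CDB Add1=158; issue ADD r2<-Add1 | r0:78,r1:13,r2:Add1,r3:Add2,r4:-3
c16: CDB Add2=-66 | r0:78,r1:13,r2:Add1,r3:-66,r4:-3
c17: - | r0:78,r1:13,r2:Add1,r3:-66,r4:-3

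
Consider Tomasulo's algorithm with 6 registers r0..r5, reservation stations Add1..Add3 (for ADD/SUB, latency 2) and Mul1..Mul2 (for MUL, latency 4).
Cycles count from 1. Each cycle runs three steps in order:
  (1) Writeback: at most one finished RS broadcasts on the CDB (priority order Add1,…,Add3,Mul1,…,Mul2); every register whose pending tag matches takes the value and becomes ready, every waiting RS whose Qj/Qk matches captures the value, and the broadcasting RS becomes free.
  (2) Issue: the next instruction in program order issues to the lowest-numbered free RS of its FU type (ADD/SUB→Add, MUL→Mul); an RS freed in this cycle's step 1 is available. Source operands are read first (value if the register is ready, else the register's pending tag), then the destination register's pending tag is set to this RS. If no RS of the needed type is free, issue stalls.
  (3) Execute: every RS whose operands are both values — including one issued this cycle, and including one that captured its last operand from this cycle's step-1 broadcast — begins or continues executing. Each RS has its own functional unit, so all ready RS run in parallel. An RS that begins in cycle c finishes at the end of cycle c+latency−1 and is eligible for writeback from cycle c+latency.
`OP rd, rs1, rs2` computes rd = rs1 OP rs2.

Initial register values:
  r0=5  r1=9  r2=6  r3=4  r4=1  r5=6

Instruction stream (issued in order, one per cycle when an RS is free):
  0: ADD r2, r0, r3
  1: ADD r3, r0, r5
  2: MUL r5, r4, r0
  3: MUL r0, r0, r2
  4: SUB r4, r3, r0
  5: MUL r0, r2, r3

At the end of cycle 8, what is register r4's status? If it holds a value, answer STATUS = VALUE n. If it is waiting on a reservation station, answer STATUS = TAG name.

STATUS = TAG Add1

c1: issue ADD r2<-Add1 | r0:5,r1:9,r2:Add1,r3:4,r4:1,r5:6
c2: issue ADD r3<-Add2 | r0:5,r1:9,r2:Add1,r3:Add2,r4:1,r5:6
c3: CDB Add1=9; issue MUL r5<-Mul1 | r0:5,r1:9,r2:9,r3:Add2,r4:1,r5:Mul1
c4: CDB Add2=11; issue MUL r0<-Mul2 | r0:Mul2,r1:9,r2:9,r3:11,r4:1,r5:Mul1
c5: issue SUB r4<-Add1 | r0:Mul2,r1:9,r2:9,r3:11,r4:Add1,r5:Mul1
c6: stall | r0:Mul2,r1:9,r2:9,r3:11,r4:Add1,r5:Mul1
c7: CDB Mul1=5; issue MUL r0<-Mul1 | r0:Mul1,r1:9,r2:9,r3:11,r4:Add1,r5:5
c8: CDB Mul2=45 | r0:Mul1,r1:9,r2:9,r3:11,r4:Add1,r5:5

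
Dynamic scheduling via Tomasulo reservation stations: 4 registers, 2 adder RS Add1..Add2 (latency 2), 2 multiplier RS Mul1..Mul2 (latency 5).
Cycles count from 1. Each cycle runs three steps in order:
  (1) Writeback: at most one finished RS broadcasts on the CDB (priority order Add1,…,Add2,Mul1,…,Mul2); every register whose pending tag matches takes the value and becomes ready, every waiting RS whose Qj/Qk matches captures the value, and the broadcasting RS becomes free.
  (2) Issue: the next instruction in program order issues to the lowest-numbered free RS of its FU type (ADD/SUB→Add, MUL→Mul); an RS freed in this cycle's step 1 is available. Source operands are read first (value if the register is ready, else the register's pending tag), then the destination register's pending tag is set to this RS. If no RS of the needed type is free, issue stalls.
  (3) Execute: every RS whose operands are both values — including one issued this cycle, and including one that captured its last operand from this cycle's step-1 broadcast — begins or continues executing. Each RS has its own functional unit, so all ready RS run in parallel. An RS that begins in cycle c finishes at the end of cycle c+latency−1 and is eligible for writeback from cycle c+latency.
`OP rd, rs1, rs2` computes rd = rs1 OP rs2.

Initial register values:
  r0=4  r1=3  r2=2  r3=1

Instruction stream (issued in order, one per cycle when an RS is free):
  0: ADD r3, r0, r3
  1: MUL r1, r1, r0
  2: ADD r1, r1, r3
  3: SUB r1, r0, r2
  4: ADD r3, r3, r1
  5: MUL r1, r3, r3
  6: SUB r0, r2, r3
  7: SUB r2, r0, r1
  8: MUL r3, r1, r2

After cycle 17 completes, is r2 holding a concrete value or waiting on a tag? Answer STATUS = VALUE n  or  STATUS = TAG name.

STATUS = VALUE -54

cycle 1: issue ADD r3<-Add1 // r0:4,r1:3,r2:2,r3:Add1
cycle 2: issue MUL r1<-Mul1 // r0:4,r1:Mul1,r2:2,r3:Add1
cycle 3: CDB Add1=5; issue ADD r1<-Add1 // r0:4,r1:Add1,r2:2,r3:5
cycle 4: issue SUB r1<-Add2 // r0:4,r1:Add2,r2:2,r3:5
cycle 5: stall // r0:4,r1:Add2,r2:2,r3:5
cycle 6: CDB Add2=2; issue ADD r3<-Add2 // r0:4,r1:2,r2:2,r3:Add2
cycle 7: CDB Mul1=12; issue MUL r1<-Mul1 // r0:4,r1:Mul1,r2:2,r3:Add2
cycle 8: CDB Add2=7; issue SUB r0<-Add2 // r0:Add2,r1:Mul1,r2:2,r3:7
cycle 9: CDB Add1=17; issue SUB r2<-Add1 // r0:Add2,r1:Mul1,r2:Add1,r3:7
cycle 10: CDB Add2=-5; issue MUL r3<-Mul2 // r0:-5,r1:Mul1,r2:Add1,r3:Mul2
cycle 11: - // r0:-5,r1:Mul1,r2:Add1,r3:Mul2
cycle 12: - // r0:-5,r1:Mul1,r2:Add1,r3:Mul2
cycle 13: CDB Mul1=49 // r0:-5,r1:49,r2:Add1,r3:Mul2
cycle 14: - // r0:-5,r1:49,r2:Add1,r3:Mul2
cycle 15: CDB Add1=-54 // r0:-5,r1:49,r2:-54,r3:Mul2
cycle 16: - // r0:-5,r1:49,r2:-54,r3:Mul2
cycle 17: - // r0:-5,r1:49,r2:-54,r3:Mul2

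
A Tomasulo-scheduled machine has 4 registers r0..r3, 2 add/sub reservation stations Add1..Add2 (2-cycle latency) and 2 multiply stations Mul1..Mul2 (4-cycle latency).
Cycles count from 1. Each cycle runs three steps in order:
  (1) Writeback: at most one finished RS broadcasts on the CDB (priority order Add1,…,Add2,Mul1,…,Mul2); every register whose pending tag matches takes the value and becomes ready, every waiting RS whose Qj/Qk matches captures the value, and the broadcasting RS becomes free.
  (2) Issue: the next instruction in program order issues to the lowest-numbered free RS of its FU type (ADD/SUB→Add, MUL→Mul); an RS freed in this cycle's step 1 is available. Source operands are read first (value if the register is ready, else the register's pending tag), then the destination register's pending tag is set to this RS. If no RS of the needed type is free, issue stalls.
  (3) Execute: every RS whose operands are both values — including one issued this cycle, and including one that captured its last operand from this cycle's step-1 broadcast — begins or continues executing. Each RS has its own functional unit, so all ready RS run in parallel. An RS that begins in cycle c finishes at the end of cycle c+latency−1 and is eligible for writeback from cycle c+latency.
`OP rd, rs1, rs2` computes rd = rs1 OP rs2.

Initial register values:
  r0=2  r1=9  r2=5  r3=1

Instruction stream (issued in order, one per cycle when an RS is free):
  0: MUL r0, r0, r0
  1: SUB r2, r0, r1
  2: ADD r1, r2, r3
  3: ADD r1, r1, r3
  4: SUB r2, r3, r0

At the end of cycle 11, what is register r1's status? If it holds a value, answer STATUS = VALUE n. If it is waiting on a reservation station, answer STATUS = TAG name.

STATUS = VALUE -3

cycle 1: issue MUL r0<-Mul1 // r0:Mul1,r1:9,r2:5,r3:1
cycle 2: issue SUB r2<-Add1 // r0:Mul1,r1:9,r2:Add1,r3:1
cycle 3: issue ADD r1<-Add2 // r0:Mul1,r1:Add2,r2:Add1,r3:1
cycle 4: stall // r0:Mul1,r1:Add2,r2:Add1,r3:1
cycle 5: CDB Mul1=4; stall // r0:4,r1:Add2,r2:Add1,r3:1
cycle 6: stall // r0:4,r1:Add2,r2:Add1,r3:1
cycle 7: CDB Add1=-5; issue ADD r1<-Add1 // r0:4,r1:Add1,r2:-5,r3:1
cycle 8: stall // r0:4,r1:Add1,r2:-5,r3:1
cycle 9: CDB Add2=-4; issue SUB r2<-Add2 // r0:4,r1:Add1,r2:Add2,r3:1
cycle 10: - // r0:4,r1:Add1,r2:Add2,r3:1
cycle 11: CDB Add1=-3 // r0:4,r1:-3,r2:Add2,r3:1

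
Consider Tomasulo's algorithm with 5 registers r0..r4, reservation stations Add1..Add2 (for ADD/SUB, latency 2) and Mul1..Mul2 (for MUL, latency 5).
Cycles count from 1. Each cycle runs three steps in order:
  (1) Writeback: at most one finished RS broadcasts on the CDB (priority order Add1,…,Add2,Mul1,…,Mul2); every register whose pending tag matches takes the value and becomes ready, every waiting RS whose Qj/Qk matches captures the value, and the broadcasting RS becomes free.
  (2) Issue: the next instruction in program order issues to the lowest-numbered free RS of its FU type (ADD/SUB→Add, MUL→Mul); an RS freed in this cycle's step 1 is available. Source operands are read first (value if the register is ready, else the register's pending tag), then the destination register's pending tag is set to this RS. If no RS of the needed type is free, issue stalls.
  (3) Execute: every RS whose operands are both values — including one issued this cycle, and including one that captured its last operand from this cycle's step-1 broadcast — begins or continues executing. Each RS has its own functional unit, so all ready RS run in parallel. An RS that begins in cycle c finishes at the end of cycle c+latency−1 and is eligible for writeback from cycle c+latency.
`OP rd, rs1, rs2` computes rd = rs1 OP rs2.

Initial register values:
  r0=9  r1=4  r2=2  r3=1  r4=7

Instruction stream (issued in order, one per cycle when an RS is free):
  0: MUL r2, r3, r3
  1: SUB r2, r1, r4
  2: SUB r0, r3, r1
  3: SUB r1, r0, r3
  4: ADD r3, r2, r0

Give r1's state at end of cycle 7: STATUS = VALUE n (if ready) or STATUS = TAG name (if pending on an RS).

c1: issue MUL r2<-Mul1 | r0:9,r1:4,r2:Mul1,r3:1,r4:7
c2: issue SUB r2<-Add1 | r0:9,r1:4,r2:Add1,r3:1,r4:7
c3: issue SUB r0<-Add2 | r0:Add2,r1:4,r2:Add1,r3:1,r4:7
c4: CDB Add1=-3; issue SUB r1<-Add1 | r0:Add2,r1:Add1,r2:-3,r3:1,r4:7
c5: CDB Add2=-3; issue ADD r3<-Add2 | r0:-3,r1:Add1,r2:-3,r3:Add2,r4:7
c6: CDB Mul1=1 | r0:-3,r1:Add1,r2:-3,r3:Add2,r4:7
c7: CDB Add1=-4 | r0:-3,r1:-4,r2:-3,r3:Add2,r4:7

STATUS = VALUE -4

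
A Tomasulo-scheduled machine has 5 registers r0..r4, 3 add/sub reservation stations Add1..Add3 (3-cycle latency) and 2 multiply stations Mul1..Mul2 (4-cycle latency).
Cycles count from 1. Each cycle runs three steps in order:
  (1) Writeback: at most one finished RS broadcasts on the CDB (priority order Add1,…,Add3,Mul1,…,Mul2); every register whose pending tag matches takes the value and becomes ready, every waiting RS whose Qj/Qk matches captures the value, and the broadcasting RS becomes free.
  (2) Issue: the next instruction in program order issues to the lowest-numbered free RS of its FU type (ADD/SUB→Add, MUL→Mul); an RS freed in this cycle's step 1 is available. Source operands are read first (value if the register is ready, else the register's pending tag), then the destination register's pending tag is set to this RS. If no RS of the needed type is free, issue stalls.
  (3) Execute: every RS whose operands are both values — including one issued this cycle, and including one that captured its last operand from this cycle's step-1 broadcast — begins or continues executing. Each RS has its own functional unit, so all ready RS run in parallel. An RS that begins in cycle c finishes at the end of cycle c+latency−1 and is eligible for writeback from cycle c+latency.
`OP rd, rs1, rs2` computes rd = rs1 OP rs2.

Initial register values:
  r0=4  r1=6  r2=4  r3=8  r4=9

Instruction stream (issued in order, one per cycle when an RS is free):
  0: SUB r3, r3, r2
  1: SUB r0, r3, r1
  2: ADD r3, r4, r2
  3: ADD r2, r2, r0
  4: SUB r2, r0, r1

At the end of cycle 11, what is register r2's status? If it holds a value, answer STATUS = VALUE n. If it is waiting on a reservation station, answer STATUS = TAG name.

STATUS = VALUE -8

c1: issue SUB r3<-Add1 | r0:4,r1:6,r2:4,r3:Add1,r4:9
c2: issue SUB r0<-Add2 | r0:Add2,r1:6,r2:4,r3:Add1,r4:9
c3: issue ADD r3<-Add3 | r0:Add2,r1:6,r2:4,r3:Add3,r4:9
c4: CDB Add1=4; issue ADD r2<-Add1 | r0:Add2,r1:6,r2:Add1,r3:Add3,r4:9
c5: stall | r0:Add2,r1:6,r2:Add1,r3:Add3,r4:9
c6: CDB Add3=13; issue SUB r2<-Add3 | r0:Add2,r1:6,r2:Add3,r3:13,r4:9
c7: CDB Add2=-2 | r0:-2,r1:6,r2:Add3,r3:13,r4:9
c8: - | r0:-2,r1:6,r2:Add3,r3:13,r4:9
c9: - | r0:-2,r1:6,r2:Add3,r3:13,r4:9
c10: CDB Add1=2 | r0:-2,r1:6,r2:Add3,r3:13,r4:9
c11: CDB Add3=-8 | r0:-2,r1:6,r2:-8,r3:13,r4:9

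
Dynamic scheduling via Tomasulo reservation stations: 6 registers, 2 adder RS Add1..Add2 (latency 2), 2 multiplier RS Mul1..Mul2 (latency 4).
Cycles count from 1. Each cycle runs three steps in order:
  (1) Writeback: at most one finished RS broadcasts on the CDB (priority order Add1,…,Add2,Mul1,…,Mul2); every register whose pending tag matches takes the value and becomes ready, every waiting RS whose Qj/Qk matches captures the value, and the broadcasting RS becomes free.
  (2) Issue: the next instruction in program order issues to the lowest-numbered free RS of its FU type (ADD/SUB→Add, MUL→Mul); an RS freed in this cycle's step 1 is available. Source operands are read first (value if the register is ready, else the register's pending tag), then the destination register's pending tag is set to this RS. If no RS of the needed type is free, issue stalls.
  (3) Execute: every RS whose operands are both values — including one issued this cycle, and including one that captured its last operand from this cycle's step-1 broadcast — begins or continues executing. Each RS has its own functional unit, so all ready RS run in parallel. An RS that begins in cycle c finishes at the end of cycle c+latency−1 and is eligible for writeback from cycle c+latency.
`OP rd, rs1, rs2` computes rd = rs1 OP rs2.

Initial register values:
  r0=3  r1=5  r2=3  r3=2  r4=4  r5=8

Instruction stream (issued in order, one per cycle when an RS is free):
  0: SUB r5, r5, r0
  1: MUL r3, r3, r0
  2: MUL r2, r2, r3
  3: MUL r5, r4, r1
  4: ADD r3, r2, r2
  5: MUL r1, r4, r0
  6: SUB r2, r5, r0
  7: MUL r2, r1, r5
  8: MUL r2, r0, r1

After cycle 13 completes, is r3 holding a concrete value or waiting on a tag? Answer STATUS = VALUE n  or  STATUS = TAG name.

STATUS = VALUE 36

cycle 1: issue SUB r5<-Add1 // r0:3,r1:5,r2:3,r3:2,r4:4,r5:Add1
cycle 2: issue MUL r3<-Mul1 // r0:3,r1:5,r2:3,r3:Mul1,r4:4,r5:Add1
cycle 3: CDB Add1=5; issue MUL r2<-Mul2 // r0:3,r1:5,r2:Mul2,r3:Mul1,r4:4,r5:5
cycle 4: stall // r0:3,r1:5,r2:Mul2,r3:Mul1,r4:4,r5:5
cycle 5: stall // r0:3,r1:5,r2:Mul2,r3:Mul1,r4:4,r5:5
cycle 6: CDB Mul1=6; issue MUL r5<-Mul1 // r0:3,r1:5,r2:Mul2,r3:6,r4:4,r5:Mul1
cycle 7: issue ADD r3<-Add1 // r0:3,r1:5,r2:Mul2,r3:Add1,r4:4,r5:Mul1
cycle 8: stall // r0:3,r1:5,r2:Mul2,r3:Add1,r4:4,r5:Mul1
cycle 9: stall // r0:3,r1:5,r2:Mul2,r3:Add1,r4:4,r5:Mul1
cycle 10: CDB Mul1=20; issue MUL r1<-Mul1 // r0:3,r1:Mul1,r2:Mul2,r3:Add1,r4:4,r5:20
cycle 11: CDB Mul2=18; issue SUB r2<-Add2 // r0:3,r1:Mul1,r2:Add2,r3:Add1,r4:4,r5:20
cycle 12: issue MUL r2<-Mul2 // r0:3,r1:Mul1,r2:Mul2,r3:Add1,r4:4,r5:20
cycle 13: CDB Add1=36; stall // r0:3,r1:Mul1,r2:Mul2,r3:36,r4:4,r5:20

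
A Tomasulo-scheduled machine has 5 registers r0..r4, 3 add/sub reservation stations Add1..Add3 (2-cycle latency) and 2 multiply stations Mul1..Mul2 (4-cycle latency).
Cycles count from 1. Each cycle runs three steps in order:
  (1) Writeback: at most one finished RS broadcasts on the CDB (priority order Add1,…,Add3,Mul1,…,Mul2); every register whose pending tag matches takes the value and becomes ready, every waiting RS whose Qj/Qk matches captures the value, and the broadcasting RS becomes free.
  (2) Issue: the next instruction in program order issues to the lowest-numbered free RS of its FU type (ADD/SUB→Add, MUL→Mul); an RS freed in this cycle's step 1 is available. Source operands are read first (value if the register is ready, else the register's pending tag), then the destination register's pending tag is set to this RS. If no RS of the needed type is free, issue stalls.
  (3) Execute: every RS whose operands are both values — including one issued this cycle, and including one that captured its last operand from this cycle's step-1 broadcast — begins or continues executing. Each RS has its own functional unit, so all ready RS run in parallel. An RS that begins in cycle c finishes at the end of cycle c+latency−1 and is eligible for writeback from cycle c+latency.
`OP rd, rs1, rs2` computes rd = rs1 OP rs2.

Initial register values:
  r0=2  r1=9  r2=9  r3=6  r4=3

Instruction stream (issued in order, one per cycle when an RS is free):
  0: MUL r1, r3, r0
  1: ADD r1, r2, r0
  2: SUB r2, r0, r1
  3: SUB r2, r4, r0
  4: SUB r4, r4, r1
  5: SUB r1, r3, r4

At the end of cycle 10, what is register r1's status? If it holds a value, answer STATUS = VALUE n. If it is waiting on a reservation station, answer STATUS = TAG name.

  c1: issue MUL r1<-Mul1  regs: r0:2,r1:Mul1,r2:9,r3:6,r4:3
  c2: issue ADD r1<-Add1  regs: r0:2,r1:Add1,r2:9,r3:6,r4:3
  c3: issue SUB r2<-Add2  regs: r0:2,r1:Add1,r2:Add2,r3:6,r4:3
  c4: CDB Add1=11; issue SUB r2<-Add1  regs: r0:2,r1:11,r2:Add1,r3:6,r4:3
  c5: CDB Mul1=12; issue SUB r4<-Add3  regs: r0:2,r1:11,r2:Add1,r3:6,r4:Add3
  c6: CDB Add1=1; issue SUB r1<-Add1  regs: r0:2,r1:Add1,r2:1,r3:6,r4:Add3
  c7: CDB Add2=-9  regs: r0:2,r1:Add1,r2:1,r3:6,r4:Add3
  c8: CDB Add3=-8  regs: r0:2,r1:Add1,r2:1,r3:6,r4:-8
  c9: -  regs: r0:2,r1:Add1,r2:1,r3:6,r4:-8
  c10: CDB Add1=14  regs: r0:2,r1:14,r2:1,r3:6,r4:-8

STATUS = VALUE 14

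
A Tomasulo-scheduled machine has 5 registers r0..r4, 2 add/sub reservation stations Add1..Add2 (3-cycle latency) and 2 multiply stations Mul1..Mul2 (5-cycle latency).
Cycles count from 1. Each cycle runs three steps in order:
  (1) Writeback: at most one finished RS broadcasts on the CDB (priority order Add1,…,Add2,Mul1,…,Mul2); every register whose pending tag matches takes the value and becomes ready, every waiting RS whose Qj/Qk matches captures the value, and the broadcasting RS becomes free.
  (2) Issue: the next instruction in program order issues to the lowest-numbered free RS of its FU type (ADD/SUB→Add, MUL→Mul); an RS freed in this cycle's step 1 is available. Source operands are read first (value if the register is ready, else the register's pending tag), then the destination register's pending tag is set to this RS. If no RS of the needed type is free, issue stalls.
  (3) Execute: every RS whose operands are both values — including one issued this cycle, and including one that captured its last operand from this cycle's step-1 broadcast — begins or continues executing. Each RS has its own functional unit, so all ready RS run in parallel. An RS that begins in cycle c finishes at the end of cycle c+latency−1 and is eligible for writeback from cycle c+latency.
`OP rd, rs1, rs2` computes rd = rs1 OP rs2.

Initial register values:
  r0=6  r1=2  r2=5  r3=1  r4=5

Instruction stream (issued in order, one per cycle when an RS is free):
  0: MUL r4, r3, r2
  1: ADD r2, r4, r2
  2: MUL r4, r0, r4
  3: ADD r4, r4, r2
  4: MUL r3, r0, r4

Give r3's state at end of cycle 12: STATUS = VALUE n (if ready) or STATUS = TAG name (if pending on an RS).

STATUS = TAG Mul1

c1: issue MUL r4<-Mul1 | r0:6,r1:2,r2:5,r3:1,r4:Mul1
c2: issue ADD r2<-Add1 | r0:6,r1:2,r2:Add1,r3:1,r4:Mul1
c3: issue MUL r4<-Mul2 | r0:6,r1:2,r2:Add1,r3:1,r4:Mul2
c4: issue ADD r4<-Add2 | r0:6,r1:2,r2:Add1,r3:1,r4:Add2
c5: stall | r0:6,r1:2,r2:Add1,r3:1,r4:Add2
c6: CDB Mul1=5; issue MUL r3<-Mul1 | r0:6,r1:2,r2:Add1,r3:Mul1,r4:Add2
c7: - | r0:6,r1:2,r2:Add1,r3:Mul1,r4:Add2
c8: - | r0:6,r1:2,r2:Add1,r3:Mul1,r4:Add2
c9: CDB Add1=10 | r0:6,r1:2,r2:10,r3:Mul1,r4:Add2
c10: - | r0:6,r1:2,r2:10,r3:Mul1,r4:Add2
c11: CDB Mul2=30 | r0:6,r1:2,r2:10,r3:Mul1,r4:Add2
c12: - | r0:6,r1:2,r2:10,r3:Mul1,r4:Add2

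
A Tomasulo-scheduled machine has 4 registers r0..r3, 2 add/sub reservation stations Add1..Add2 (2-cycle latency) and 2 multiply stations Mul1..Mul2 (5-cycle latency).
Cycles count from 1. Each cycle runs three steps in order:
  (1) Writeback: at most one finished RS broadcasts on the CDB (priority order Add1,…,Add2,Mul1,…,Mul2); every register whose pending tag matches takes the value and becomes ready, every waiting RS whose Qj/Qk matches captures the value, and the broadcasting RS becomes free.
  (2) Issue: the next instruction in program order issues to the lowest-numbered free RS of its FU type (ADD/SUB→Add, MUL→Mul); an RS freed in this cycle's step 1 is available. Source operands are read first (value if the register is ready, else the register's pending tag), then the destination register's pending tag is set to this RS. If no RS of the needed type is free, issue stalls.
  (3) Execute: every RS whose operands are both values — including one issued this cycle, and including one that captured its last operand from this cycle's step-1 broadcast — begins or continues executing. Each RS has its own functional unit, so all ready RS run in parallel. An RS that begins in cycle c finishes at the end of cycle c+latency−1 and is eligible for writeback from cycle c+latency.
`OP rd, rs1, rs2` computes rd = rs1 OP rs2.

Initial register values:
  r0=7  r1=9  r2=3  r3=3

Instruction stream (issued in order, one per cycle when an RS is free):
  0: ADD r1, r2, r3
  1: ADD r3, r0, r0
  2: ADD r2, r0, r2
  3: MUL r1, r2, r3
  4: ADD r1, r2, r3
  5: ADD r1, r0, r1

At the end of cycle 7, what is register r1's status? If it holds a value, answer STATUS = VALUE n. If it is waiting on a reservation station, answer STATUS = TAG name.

c1: issue ADD r1<-Add1 | r0:7,r1:Add1,r2:3,r3:3
c2: issue ADD r3<-Add2 | r0:7,r1:Add1,r2:3,r3:Add2
c3: CDB Add1=6; issue ADD r2<-Add1 | r0:7,r1:6,r2:Add1,r3:Add2
c4: CDB Add2=14; issue MUL r1<-Mul1 | r0:7,r1:Mul1,r2:Add1,r3:14
c5: CDB Add1=10; issue ADD r1<-Add1 | r0:7,r1:Add1,r2:10,r3:14
c6: issue ADD r1<-Add2 | r0:7,r1:Add2,r2:10,r3:14
c7: CDB Add1=24 | r0:7,r1:Add2,r2:10,r3:14

STATUS = TAG Add2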